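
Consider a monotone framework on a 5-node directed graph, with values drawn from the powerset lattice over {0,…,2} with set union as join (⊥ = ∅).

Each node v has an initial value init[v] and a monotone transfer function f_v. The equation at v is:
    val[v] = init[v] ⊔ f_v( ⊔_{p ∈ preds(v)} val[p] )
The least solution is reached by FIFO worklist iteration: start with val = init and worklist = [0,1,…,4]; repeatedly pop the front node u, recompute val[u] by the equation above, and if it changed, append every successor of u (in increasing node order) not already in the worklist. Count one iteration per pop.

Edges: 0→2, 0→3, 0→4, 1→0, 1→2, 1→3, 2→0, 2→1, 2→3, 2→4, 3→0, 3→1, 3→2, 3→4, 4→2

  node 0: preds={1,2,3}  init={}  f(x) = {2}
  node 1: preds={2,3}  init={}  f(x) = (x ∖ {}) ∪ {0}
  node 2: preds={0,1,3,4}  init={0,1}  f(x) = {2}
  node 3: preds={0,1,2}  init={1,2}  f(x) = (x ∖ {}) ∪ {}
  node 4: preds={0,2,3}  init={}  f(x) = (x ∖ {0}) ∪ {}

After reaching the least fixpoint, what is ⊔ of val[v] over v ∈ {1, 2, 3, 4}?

{0,1,2}

Trace (8 dequeues):
  [1] u=0 | in {0,1,2} | out {2} | prev {} | push {}
  [2] u=1 | in {0,1,2} | out {0,1,2} | prev {} | push {0}
  [3] u=2 | in {0,1,2} | out {0,1,2} | prev {0,1} | push {1}
  [4] u=3 | in {0,1,2} | out {0,1,2} | prev {1,2} | push {2}
  [5] u=4 | in {0,1,2} | out {1,2} | prev {} | push {}
  [6] u=0 | in {0,1,2} | out {2} | ==
  [7] u=1 | in {0,1,2} | out {0,1,2} | ==
  [8] u=2 | in {0,1,2} | out {0,1,2} | ==

Converged values:
  [0] {2}
  [1] {0,1,2}
  [2] {0,1,2}
  [3] {0,1,2}
  [4] {1,2}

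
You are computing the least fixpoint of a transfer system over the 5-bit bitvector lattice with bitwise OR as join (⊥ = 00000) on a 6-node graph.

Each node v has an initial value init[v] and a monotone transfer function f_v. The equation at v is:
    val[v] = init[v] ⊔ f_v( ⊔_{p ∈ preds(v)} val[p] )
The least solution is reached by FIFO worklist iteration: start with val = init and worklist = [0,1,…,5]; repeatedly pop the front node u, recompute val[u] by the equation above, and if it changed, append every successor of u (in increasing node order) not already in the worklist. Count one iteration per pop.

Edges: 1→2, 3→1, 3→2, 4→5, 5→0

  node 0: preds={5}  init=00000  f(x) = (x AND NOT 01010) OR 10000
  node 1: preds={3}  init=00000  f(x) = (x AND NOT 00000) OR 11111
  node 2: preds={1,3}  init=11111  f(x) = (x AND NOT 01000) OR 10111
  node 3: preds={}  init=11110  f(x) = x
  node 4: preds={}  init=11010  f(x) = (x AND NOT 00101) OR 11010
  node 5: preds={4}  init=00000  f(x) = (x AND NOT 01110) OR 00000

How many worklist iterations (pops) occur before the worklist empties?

7

Trace (7 dequeues):
  [1] u=0 | in 00000 | out 10000 | prev 00000 | push {}
  [2] u=1 | in 11110 | out 11111 | prev 00000 | push {}
  [3] u=2 | in 11111 | out 11111 | ==
  [4] u=3 | in 00000 | out 11110 | ==
  [5] u=4 | in 00000 | out 11010 | ==
  [6] u=5 | in 11010 | out 10000 | prev 00000 | push {0}
  [7] u=0 | in 10000 | out 10000 | ==

Converged values:
  [0] 10000
  [1] 11111
  [2] 11111
  [3] 11110
  [4] 11010
  [5] 10000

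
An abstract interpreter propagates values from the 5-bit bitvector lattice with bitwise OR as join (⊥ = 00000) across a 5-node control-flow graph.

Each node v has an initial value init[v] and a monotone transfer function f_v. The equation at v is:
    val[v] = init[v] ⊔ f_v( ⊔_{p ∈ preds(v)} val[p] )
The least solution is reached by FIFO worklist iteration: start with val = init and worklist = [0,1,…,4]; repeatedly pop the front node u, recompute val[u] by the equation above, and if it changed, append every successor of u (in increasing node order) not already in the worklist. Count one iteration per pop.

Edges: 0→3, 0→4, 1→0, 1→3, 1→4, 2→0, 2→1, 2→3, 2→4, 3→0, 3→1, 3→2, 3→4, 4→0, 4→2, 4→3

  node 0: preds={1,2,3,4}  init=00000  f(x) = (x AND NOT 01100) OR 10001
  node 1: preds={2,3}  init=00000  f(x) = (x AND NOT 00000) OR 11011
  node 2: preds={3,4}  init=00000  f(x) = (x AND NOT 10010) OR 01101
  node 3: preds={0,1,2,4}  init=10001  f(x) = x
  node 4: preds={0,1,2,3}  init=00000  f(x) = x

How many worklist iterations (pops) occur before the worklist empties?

11

Worklist (11 pops):
  #1 pop 0: in=10001 → 10001 (was 00000); enqueue []
  #2 pop 1: in=10001 → 11011 (was 00000); enqueue [0]
  #3 pop 2: in=10001 → 01101 (was 00000); enqueue [1]
  #4 pop 3: in=11111 → 11111 (was 10001); enqueue [2]
  #5 pop 4: in=11111 → 11111 (was 00000); enqueue [3]
  #6 pop 0: in=11111 → 10011 (was 10001); enqueue [4]
  #7 pop 1: in=11111 → 11111 (was 11011); enqueue [0]
  #8 pop 2: in=11111 → 01101 (no change)
  #9 pop 3: in=11111 → 11111 (no change)
  #10 pop 4: in=11111 → 11111 (no change)
  #11 pop 0: in=11111 → 10011 (no change)

Fixpoint:
  val[0] = 10011
  val[1] = 11111
  val[2] = 01101
  val[3] = 11111
  val[4] = 11111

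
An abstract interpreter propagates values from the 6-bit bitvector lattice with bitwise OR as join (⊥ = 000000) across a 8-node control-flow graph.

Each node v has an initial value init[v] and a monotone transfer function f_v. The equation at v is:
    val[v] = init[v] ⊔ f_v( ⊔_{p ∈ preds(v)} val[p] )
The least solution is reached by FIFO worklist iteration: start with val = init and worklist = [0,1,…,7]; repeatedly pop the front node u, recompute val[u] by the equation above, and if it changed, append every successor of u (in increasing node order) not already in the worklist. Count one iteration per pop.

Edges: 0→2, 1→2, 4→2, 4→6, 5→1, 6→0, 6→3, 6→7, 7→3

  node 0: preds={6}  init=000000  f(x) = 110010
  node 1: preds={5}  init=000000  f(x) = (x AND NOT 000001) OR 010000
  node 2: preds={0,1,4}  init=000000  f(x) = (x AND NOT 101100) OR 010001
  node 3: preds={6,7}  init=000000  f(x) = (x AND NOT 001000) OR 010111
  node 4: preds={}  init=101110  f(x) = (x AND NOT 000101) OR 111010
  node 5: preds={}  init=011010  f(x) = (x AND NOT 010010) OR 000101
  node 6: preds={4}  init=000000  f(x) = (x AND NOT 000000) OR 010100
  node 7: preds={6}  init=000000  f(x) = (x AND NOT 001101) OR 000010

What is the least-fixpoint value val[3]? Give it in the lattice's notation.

110111

Trace (13 dequeues):
  [1] u=0 | in 000000 | out 110010 | prev 000000 | push {}
  [2] u=1 | in 011010 | out 011010 | prev 000000 | push {}
  [3] u=2 | in 111110 | out 010011 | prev 000000 | push {}
  [4] u=3 | in 000000 | out 010111 | prev 000000 | push {}
  [5] u=4 | in 000000 | out 111110 | prev 101110 | push {2}
  [6] u=5 | in 000000 | out 011111 | prev 011010 | push {1}
  [7] u=6 | in 111110 | out 111110 | prev 000000 | push {0,3}
  [8] u=7 | in 111110 | out 110010 | prev 000000 | push {}
  [9] u=2 | in 111110 | out 010011 | ==
  [10] u=1 | in 011111 | out 011110 | prev 011010 | push {2}
  [11] u=0 | in 111110 | out 110010 | ==
  [12] u=3 | in 111110 | out 110111 | prev 010111 | push {}
  [13] u=2 | in 111110 | out 010011 | ==

Converged values:
  [0] 110010
  [1] 011110
  [2] 010011
  [3] 110111
  [4] 111110
  [5] 011111
  [6] 111110
  [7] 110010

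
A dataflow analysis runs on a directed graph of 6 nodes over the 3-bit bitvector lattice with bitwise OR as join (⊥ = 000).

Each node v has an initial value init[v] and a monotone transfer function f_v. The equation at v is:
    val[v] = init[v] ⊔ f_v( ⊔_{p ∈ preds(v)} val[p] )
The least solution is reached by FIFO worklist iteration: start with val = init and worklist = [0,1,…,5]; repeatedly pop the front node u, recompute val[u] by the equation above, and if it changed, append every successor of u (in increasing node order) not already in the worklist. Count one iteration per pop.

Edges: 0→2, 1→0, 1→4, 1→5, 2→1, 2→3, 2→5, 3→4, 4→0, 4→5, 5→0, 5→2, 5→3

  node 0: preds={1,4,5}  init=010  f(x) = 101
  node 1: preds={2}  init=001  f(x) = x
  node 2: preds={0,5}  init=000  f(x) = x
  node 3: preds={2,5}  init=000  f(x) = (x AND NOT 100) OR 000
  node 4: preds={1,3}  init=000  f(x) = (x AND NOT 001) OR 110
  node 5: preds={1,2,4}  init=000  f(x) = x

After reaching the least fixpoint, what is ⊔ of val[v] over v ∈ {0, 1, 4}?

111

Worklist (12 pops):
  #1 pop 0: in=001 → 111 (was 010); enqueue []
  #2 pop 1: in=000 → 001 (no change)
  #3 pop 2: in=111 → 111 (was 000); enqueue [1]
  #4 pop 3: in=111 → 011 (was 000); enqueue []
  #5 pop 4: in=011 → 110 (was 000); enqueue [0]
  #6 pop 5: in=111 → 111 (was 000); enqueue [2,3]
  #7 pop 1: in=111 → 111 (was 001); enqueue [4,5]
  #8 pop 0: in=111 → 111 (no change)
  #9 pop 2: in=111 → 111 (no change)
  #10 pop 3: in=111 → 011 (no change)
  #11 pop 4: in=111 → 110 (no change)
  #12 pop 5: in=111 → 111 (no change)

Fixpoint:
  val[0] = 111
  val[1] = 111
  val[2] = 111
  val[3] = 011
  val[4] = 110
  val[5] = 111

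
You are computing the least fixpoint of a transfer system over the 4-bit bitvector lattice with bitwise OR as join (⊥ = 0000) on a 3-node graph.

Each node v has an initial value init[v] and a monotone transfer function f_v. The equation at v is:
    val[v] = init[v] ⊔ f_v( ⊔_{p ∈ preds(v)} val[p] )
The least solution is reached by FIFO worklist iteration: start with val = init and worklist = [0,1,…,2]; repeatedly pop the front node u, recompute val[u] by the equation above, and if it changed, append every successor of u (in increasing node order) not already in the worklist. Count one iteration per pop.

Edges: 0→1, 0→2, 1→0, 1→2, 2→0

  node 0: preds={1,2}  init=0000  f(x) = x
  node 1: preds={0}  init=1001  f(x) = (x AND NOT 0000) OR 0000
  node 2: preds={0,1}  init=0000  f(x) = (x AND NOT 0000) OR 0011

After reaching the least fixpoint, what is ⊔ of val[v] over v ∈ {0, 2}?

1011

Worklist (7 pops):
  #1 pop 0: in=1001 → 1001 (was 0000); enqueue []
  #2 pop 1: in=1001 → 1001 (no change)
  #3 pop 2: in=1001 → 1011 (was 0000); enqueue [0]
  #4 pop 0: in=1011 → 1011 (was 1001); enqueue [1,2]
  #5 pop 1: in=1011 → 1011 (was 1001); enqueue [0]
  #6 pop 2: in=1011 → 1011 (no change)
  #7 pop 0: in=1011 → 1011 (no change)

Fixpoint:
  val[0] = 1011
  val[1] = 1011
  val[2] = 1011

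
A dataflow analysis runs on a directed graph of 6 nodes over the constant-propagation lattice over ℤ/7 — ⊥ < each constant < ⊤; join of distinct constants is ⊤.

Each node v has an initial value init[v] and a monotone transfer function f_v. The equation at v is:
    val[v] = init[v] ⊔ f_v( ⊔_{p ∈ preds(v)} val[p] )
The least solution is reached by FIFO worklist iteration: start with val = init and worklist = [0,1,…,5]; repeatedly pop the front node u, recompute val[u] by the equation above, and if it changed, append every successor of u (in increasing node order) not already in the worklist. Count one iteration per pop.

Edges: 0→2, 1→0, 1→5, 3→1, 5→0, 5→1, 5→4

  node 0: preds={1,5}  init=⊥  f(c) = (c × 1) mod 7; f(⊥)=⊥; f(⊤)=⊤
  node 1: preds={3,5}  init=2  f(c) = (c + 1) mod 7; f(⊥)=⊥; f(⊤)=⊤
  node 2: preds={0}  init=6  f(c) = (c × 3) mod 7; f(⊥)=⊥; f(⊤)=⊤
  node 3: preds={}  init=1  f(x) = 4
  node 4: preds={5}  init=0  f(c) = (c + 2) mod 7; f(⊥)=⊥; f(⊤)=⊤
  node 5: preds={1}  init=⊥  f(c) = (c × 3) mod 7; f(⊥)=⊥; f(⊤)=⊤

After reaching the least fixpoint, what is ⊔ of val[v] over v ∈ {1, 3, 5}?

⊤

Worklist (14 pops):
  #1 pop 0: in=2 → 2 (was ⊥); enqueue []
  #2 pop 1: in=1 → 2 (no change)
  #3 pop 2: in=2 → 6 (no change)
  #4 pop 3: in=⊥ → ⊤ (was 1); enqueue [1]
  #5 pop 4: in=⊥ → 0 (no change)
  #6 pop 5: in=2 → 6 (was ⊥); enqueue [0,4]
  #7 pop 1: in=⊤ → ⊤ (was 2); enqueue [5]
  #8 pop 0: in=⊤ → ⊤ (was 2); enqueue [2]
  #9 pop 4: in=6 → ⊤ (was 0); enqueue []
  #10 pop 5: in=⊤ → ⊤ (was 6); enqueue [0,1,4]
  #11 pop 2: in=⊤ → ⊤ (was 6); enqueue []
  #12 pop 0: in=⊤ → ⊤ (no change)
  #13 pop 1: in=⊤ → ⊤ (no change)
  #14 pop 4: in=⊤ → ⊤ (no change)

Fixpoint:
  val[0] = ⊤
  val[1] = ⊤
  val[2] = ⊤
  val[3] = ⊤
  val[4] = ⊤
  val[5] = ⊤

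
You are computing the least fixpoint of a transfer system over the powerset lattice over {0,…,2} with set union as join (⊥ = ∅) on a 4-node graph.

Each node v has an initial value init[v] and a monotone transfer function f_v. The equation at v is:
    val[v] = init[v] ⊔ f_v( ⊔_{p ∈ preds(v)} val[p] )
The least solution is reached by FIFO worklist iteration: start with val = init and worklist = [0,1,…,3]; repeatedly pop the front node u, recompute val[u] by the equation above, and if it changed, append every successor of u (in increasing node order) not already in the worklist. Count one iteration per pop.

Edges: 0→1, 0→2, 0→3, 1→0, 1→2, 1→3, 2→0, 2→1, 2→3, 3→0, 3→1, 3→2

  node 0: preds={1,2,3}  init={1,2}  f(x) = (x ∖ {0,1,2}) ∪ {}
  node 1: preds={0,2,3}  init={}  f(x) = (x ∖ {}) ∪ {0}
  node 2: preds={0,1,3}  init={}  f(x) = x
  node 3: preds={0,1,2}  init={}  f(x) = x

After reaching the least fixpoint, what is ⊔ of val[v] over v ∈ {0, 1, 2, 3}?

{0,1,2}

Iteration log — 7 steps:
  step 1. node 0  ⊔preds={}  new={1,2}  stable
  step 2. node 1  ⊔preds={1,2}  new={0,1,2}  old={}  +wl: 0
  step 3. node 2  ⊔preds={0,1,2}  new={0,1,2}  old={}  +wl: 1
  step 4. node 3  ⊔preds={0,1,2}  new={0,1,2}  old={}  +wl: 2
  step 5. node 0  ⊔preds={0,1,2}  new={1,2}  stable
  step 6. node 1  ⊔preds={0,1,2}  new={0,1,2}  stable
  step 7. node 2  ⊔preds={0,1,2}  new={0,1,2}  stable

Least fixpoint reached:
  node 0: {1,2}
  node 1: {0,1,2}
  node 2: {0,1,2}
  node 3: {0,1,2}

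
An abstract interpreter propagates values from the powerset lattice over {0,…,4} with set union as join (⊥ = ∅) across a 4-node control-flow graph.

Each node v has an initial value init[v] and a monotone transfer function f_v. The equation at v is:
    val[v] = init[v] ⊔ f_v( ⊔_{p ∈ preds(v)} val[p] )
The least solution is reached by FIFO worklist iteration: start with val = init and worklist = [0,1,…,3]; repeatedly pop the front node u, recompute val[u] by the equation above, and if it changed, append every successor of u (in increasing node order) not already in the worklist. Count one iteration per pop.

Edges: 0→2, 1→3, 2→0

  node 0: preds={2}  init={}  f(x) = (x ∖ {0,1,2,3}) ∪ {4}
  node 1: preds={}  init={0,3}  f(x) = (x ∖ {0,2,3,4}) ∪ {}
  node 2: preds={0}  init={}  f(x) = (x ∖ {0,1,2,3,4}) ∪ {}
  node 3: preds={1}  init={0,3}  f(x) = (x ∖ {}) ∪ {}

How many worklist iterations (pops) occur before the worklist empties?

Iteration log — 4 steps:
  step 1. node 0  ⊔preds={}  new={4}  old={}  +wl: 
  step 2. node 1  ⊔preds={}  new={0,3}  stable
  step 3. node 2  ⊔preds={4}  new={}  stable
  step 4. node 3  ⊔preds={0,3}  new={0,3}  stable

Least fixpoint reached:
  node 0: {4}
  node 1: {0,3}
  node 2: {}
  node 3: {0,3}

4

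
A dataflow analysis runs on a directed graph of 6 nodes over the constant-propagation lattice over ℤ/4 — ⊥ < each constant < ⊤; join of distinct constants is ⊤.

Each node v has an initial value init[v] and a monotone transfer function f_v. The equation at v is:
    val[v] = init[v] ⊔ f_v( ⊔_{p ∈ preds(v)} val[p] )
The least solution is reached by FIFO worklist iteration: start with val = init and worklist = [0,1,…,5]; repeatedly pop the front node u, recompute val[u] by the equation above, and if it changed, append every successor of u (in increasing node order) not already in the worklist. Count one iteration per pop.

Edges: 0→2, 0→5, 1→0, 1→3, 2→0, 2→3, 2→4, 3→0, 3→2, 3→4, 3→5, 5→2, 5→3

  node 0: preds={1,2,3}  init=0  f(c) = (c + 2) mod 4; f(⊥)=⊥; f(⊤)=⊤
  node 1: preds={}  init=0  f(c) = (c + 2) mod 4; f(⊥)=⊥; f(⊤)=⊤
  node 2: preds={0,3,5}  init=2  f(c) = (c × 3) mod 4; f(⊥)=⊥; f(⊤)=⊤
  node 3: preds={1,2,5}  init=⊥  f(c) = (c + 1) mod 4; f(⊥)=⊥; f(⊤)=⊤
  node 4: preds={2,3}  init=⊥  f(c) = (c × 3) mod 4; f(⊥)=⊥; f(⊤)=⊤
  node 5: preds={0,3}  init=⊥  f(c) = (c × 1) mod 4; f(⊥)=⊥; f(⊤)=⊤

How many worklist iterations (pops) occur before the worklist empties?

9

Trace (9 dequeues):
  [1] u=0 | in ⊤ | out ⊤ | prev 0 | push {}
  [2] u=1 | in ⊥ | out 0 | ==
  [3] u=2 | in ⊤ | out ⊤ | prev 2 | push {0}
  [4] u=3 | in ⊤ | out ⊤ | prev ⊥ | push {2}
  [5] u=4 | in ⊤ | out ⊤ | prev ⊥ | push {}
  [6] u=5 | in ⊤ | out ⊤ | prev ⊥ | push {3}
  [7] u=0 | in ⊤ | out ⊤ | ==
  [8] u=2 | in ⊤ | out ⊤ | ==
  [9] u=3 | in ⊤ | out ⊤ | ==

Converged values:
  [0] ⊤
  [1] 0
  [2] ⊤
  [3] ⊤
  [4] ⊤
  [5] ⊤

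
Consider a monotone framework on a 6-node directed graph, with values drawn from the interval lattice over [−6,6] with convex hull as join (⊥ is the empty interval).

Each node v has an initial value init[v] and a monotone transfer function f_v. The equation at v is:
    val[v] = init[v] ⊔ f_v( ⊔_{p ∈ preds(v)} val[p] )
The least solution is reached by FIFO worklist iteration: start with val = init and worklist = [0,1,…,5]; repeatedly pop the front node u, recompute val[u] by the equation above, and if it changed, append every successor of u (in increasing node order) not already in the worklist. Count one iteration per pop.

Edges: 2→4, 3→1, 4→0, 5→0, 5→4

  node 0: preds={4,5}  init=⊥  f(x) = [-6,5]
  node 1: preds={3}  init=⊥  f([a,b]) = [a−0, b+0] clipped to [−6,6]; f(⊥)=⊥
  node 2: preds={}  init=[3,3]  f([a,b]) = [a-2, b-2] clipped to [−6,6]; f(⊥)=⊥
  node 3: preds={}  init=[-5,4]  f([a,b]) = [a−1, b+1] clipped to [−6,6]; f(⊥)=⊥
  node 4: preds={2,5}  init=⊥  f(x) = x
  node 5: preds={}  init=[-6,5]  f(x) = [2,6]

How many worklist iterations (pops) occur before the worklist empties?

9

Worklist (9 pops):
  #1 pop 0: in=[-6,5] → [-6,5] (was ⊥); enqueue []
  #2 pop 1: in=[-5,4] → [-5,4] (was ⊥); enqueue []
  #3 pop 2: in=⊥ → [3,3] (no change)
  #4 pop 3: in=⊥ → [-5,4] (no change)
  #5 pop 4: in=[-6,5] → [-6,5] (was ⊥); enqueue [0]
  #6 pop 5: in=⊥ → [-6,6] (was [-6,5]); enqueue [4]
  #7 pop 0: in=[-6,6] → [-6,5] (no change)
  #8 pop 4: in=[-6,6] → [-6,6] (was [-6,5]); enqueue [0]
  #9 pop 0: in=[-6,6] → [-6,5] (no change)

Fixpoint:
  val[0] = [-6,5]
  val[1] = [-5,4]
  val[2] = [3,3]
  val[3] = [-5,4]
  val[4] = [-6,6]
  val[5] = [-6,6]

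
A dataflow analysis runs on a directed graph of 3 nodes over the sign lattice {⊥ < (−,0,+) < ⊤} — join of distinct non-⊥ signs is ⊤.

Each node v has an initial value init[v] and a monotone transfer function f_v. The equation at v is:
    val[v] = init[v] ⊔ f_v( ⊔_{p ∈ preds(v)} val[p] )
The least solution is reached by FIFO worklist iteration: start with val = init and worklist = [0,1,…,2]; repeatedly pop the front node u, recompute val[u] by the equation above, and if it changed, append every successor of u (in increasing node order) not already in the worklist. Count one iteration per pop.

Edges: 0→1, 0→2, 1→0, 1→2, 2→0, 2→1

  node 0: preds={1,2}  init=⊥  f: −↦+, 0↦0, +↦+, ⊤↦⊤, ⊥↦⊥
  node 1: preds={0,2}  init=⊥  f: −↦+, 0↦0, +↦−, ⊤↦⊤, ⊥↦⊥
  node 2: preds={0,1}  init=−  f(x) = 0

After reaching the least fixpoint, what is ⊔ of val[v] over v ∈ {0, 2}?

Iteration log — 6 steps:
  step 1. node 0  ⊔preds=−  new=+  old=⊥  +wl: 
  step 2. node 1  ⊔preds=⊤  new=⊤  old=⊥  +wl: 0
  step 3. node 2  ⊔preds=⊤  new=⊤  old=−  +wl: 1
  step 4. node 0  ⊔preds=⊤  new=⊤  old=+  +wl: 2
  step 5. node 1  ⊔preds=⊤  new=⊤  stable
  step 6. node 2  ⊔preds=⊤  new=⊤  stable

Least fixpoint reached:
  node 0: ⊤
  node 1: ⊤
  node 2: ⊤

⊤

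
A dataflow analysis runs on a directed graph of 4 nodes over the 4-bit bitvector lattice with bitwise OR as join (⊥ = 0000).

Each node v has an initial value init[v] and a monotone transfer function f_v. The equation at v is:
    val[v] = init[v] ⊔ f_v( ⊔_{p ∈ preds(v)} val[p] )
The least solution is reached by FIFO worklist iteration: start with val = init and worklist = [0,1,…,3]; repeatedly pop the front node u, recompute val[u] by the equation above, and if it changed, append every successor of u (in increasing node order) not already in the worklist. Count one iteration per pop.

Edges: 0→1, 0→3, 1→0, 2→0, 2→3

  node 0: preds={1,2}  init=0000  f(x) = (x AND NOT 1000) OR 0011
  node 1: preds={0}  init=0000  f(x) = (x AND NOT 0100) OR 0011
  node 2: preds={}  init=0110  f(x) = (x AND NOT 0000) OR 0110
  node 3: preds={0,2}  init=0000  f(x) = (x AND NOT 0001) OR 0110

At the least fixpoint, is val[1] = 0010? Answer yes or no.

Iteration log — 5 steps:
  step 1. node 0  ⊔preds=0110  new=0111  old=0000  +wl: 
  step 2. node 1  ⊔preds=0111  new=0011  old=0000  +wl: 0
  step 3. node 2  ⊔preds=0000  new=0110  stable
  step 4. node 3  ⊔preds=0111  new=0110  old=0000  +wl: 
  step 5. node 0  ⊔preds=0111  new=0111  stable

Least fixpoint reached:
  node 0: 0111
  node 1: 0011
  node 2: 0110
  node 3: 0110

no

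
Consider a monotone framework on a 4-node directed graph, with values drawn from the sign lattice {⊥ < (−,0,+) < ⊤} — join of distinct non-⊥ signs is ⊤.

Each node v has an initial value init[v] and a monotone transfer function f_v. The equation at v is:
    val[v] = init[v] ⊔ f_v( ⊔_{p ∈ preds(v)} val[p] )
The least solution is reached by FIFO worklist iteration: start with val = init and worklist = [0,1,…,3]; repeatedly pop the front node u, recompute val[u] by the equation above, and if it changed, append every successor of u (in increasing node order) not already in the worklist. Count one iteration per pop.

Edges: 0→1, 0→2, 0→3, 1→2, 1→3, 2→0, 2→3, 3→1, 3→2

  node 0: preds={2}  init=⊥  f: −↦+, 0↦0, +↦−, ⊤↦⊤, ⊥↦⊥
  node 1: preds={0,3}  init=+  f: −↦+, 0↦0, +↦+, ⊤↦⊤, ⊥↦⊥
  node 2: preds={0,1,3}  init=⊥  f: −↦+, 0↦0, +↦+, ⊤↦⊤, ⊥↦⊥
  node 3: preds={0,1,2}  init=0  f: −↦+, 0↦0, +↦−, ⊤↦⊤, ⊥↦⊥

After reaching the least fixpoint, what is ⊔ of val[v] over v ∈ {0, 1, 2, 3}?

⊤

Worklist (8 pops):
  #1 pop 0: in=⊥ → ⊥ (no change)
  #2 pop 1: in=0 → ⊤ (was +); enqueue []
  #3 pop 2: in=⊤ → ⊤ (was ⊥); enqueue [0]
  #4 pop 3: in=⊤ → ⊤ (was 0); enqueue [1,2]
  #5 pop 0: in=⊤ → ⊤ (was ⊥); enqueue [3]
  #6 pop 1: in=⊤ → ⊤ (no change)
  #7 pop 2: in=⊤ → ⊤ (no change)
  #8 pop 3: in=⊤ → ⊤ (no change)

Fixpoint:
  val[0] = ⊤
  val[1] = ⊤
  val[2] = ⊤
  val[3] = ⊤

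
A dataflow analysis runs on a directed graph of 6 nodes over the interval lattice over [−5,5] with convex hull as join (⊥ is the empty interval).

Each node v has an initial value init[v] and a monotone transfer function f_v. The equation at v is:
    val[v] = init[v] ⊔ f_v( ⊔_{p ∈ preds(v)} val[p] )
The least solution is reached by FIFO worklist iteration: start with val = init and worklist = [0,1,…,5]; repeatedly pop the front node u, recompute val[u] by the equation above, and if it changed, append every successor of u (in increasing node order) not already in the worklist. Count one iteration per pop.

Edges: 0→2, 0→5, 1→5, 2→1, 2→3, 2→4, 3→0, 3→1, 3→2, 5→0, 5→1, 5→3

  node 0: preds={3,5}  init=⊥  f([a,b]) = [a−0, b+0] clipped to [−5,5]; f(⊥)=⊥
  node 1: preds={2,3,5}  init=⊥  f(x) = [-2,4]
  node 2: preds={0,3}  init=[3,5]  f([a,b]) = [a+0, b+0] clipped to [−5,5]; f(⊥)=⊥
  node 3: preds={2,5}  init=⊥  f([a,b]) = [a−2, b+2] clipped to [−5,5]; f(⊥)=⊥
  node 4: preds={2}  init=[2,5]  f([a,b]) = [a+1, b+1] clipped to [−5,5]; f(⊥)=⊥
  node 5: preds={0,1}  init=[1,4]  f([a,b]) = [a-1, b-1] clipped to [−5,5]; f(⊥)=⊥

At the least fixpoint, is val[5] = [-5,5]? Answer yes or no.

Worklist (21 pops):
  #1 pop 0: in=[1,4] → [1,4] (was ⊥); enqueue []
  #2 pop 1: in=[1,5] → [-2,4] (was ⊥); enqueue []
  #3 pop 2: in=[1,4] → [1,5] (was [3,5]); enqueue [1]
  #4 pop 3: in=[1,5] → [-1,5] (was ⊥); enqueue [0,2]
  #5 pop 4: in=[1,5] → [2,5] (no change)
  #6 pop 5: in=[-2,4] → [-3,4] (was [1,4]); enqueue [3]
  #7 pop 1: in=[-3,5] → [-2,4] (no change)
  #8 pop 0: in=[-3,5] → [-3,5] (was [1,4]); enqueue [5]
  #9 pop 2: in=[-3,5] → [-3,5] (was [1,5]); enqueue [1,4]
  #10 pop 3: in=[-3,5] → [-5,5] (was [-1,5]); enqueue [0,2]
  #11 pop 5: in=[-3,5] → [-4,4] (was [-3,4]); enqueue [3]
  #12 pop 1: in=[-5,5] → [-2,4] (no change)
  #13 pop 4: in=[-3,5] → [-2,5] (was [2,5]); enqueue []
  #14 pop 0: in=[-5,5] → [-5,5] (was [-3,5]); enqueue [5]
  #15 pop 2: in=[-5,5] → [-5,5] (was [-3,5]); enqueue [1,4]
  #16 pop 3: in=[-5,5] → [-5,5] (no change)
  #17 pop 5: in=[-5,5] → [-5,4] (was [-4,4]); enqueue [0,3]
  #18 pop 1: in=[-5,5] → [-2,4] (no change)
  #19 pop 4: in=[-5,5] → [-4,5] (was [-2,5]); enqueue []
  #20 pop 0: in=[-5,5] → [-5,5] (no change)
  #21 pop 3: in=[-5,5] → [-5,5] (no change)

Fixpoint:
  val[0] = [-5,5]
  val[1] = [-2,4]
  val[2] = [-5,5]
  val[3] = [-5,5]
  val[4] = [-4,5]
  val[5] = [-5,4]

no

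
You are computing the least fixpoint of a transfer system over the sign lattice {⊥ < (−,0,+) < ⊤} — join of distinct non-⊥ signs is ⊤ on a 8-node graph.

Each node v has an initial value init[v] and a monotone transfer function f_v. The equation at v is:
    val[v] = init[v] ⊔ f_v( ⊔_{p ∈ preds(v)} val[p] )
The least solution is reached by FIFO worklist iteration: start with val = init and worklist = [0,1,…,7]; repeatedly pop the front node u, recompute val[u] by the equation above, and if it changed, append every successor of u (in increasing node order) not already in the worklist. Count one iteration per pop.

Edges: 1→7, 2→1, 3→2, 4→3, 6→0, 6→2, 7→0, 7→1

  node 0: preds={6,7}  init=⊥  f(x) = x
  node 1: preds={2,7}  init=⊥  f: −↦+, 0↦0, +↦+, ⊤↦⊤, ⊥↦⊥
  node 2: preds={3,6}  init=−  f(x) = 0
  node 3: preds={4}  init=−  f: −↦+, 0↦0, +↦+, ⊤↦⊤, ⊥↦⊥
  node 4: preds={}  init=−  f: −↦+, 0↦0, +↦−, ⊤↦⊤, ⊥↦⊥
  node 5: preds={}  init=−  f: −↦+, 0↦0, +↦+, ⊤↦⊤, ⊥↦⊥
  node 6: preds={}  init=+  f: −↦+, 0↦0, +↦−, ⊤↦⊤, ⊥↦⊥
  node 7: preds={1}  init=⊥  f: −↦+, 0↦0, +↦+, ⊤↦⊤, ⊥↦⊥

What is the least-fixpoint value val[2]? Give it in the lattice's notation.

Trace (14 dequeues):
  [1] u=0 | in + | out + | prev ⊥ | push {}
  [2] u=1 | in − | out + | prev ⊥ | push {}
  [3] u=2 | in ⊤ | out ⊤ | prev − | push {1}
  [4] u=3 | in − | out ⊤ | prev − | push {2}
  [5] u=4 | in ⊥ | out − | ==
  [6] u=5 | in ⊥ | out − | ==
  [7] u=6 | in ⊥ | out + | ==
  [8] u=7 | in + | out + | prev ⊥ | push {0}
  [9] u=1 | in ⊤ | out ⊤ | prev + | push {7}
  [10] u=2 | in ⊤ | out ⊤ | ==
  [11] u=0 | in + | out + | ==
  [12] u=7 | in ⊤ | out ⊤ | prev + | push {0,1}
  [13] u=0 | in ⊤ | out ⊤ | prev + | push {}
  [14] u=1 | in ⊤ | out ⊤ | ==

Converged values:
  [0] ⊤
  [1] ⊤
  [2] ⊤
  [3] ⊤
  [4] −
  [5] −
  [6] +
  [7] ⊤

⊤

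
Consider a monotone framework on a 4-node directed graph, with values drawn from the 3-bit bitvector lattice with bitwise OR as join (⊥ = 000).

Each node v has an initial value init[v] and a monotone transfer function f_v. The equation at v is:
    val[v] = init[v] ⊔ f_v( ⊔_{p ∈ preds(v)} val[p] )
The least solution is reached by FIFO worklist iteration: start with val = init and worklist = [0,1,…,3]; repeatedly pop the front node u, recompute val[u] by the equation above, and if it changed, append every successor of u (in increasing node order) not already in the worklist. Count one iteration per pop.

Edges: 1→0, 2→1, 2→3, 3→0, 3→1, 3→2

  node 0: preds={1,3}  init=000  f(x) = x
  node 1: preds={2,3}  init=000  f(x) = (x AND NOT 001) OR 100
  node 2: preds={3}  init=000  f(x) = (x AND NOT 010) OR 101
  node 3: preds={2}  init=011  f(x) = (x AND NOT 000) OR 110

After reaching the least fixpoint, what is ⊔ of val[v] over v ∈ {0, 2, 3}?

111

Iteration log — 7 steps:
  step 1. node 0  ⊔preds=011  new=011  old=000  +wl: 
  step 2. node 1  ⊔preds=011  new=110  old=000  +wl: 0
  step 3. node 2  ⊔preds=011  new=101  old=000  +wl: 1
  step 4. node 3  ⊔preds=101  new=111  old=011  +wl: 2
  step 5. node 0  ⊔preds=111  new=111  old=011  +wl: 
  step 6. node 1  ⊔preds=111  new=110  stable
  step 7. node 2  ⊔preds=111  new=101  stable

Least fixpoint reached:
  node 0: 111
  node 1: 110
  node 2: 101
  node 3: 111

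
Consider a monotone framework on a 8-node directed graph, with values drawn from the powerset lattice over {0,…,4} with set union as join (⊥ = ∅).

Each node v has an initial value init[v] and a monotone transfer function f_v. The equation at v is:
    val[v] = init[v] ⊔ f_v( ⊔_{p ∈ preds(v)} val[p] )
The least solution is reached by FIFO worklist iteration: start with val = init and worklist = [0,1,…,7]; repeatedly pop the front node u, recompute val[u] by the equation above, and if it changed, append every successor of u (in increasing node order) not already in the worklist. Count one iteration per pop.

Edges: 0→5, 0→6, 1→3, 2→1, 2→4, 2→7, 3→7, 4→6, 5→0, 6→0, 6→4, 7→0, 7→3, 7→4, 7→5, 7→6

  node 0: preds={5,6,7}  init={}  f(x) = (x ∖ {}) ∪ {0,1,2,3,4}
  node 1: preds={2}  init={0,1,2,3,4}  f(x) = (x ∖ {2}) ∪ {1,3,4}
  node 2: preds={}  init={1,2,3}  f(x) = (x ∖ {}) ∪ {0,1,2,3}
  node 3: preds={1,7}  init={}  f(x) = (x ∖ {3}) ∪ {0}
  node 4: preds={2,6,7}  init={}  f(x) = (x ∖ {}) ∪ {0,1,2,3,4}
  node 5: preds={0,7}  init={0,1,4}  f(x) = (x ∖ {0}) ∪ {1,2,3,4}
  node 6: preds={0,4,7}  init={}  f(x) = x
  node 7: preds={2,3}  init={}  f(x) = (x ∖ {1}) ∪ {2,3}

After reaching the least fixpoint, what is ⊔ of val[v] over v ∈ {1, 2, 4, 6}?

{0,1,2,3,4}

Trace (14 dequeues):
  [1] u=0 | in {0,1,4} | out {0,1,2,3,4} | prev {} | push {}
  [2] u=1 | in {1,2,3} | out {0,1,2,3,4} | ==
  [3] u=2 | in {} | out {0,1,2,3} | prev {1,2,3} | push {1}
  [4] u=3 | in {0,1,2,3,4} | out {0,1,2,4} | prev {} | push {}
  [5] u=4 | in {0,1,2,3} | out {0,1,2,3,4} | prev {} | push {}
  [6] u=5 | in {0,1,2,3,4} | out {0,1,2,3,4} | prev {0,1,4} | push {0}
  [7] u=6 | in {0,1,2,3,4} | out {0,1,2,3,4} | prev {} | push {4}
  [8] u=7 | in {0,1,2,3,4} | out {0,2,3,4} | prev {} | push {3,5,6}
  [9] u=1 | in {0,1,2,3} | out {0,1,2,3,4} | ==
  [10] u=0 | in {0,1,2,3,4} | out {0,1,2,3,4} | ==
  [11] u=4 | in {0,1,2,3,4} | out {0,1,2,3,4} | ==
  [12] u=3 | in {0,1,2,3,4} | out {0,1,2,4} | ==
  [13] u=5 | in {0,1,2,3,4} | out {0,1,2,3,4} | ==
  [14] u=6 | in {0,1,2,3,4} | out {0,1,2,3,4} | ==

Converged values:
  [0] {0,1,2,3,4}
  [1] {0,1,2,3,4}
  [2] {0,1,2,3}
  [3] {0,1,2,4}
  [4] {0,1,2,3,4}
  [5] {0,1,2,3,4}
  [6] {0,1,2,3,4}
  [7] {0,2,3,4}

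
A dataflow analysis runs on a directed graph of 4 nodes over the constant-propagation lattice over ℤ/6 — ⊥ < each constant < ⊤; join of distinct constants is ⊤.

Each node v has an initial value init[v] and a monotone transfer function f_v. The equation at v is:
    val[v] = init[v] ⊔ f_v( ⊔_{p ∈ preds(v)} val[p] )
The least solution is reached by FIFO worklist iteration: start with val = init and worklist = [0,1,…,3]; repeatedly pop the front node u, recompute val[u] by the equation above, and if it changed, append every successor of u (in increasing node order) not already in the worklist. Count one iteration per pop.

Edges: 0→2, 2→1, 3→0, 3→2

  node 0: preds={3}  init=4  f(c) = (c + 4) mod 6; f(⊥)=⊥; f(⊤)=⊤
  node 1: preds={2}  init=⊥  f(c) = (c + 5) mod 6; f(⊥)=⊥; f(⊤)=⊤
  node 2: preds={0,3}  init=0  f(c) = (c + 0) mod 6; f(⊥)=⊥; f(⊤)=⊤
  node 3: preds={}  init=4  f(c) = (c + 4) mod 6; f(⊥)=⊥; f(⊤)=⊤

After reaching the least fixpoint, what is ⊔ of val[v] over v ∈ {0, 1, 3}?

⊤

Trace (5 dequeues):
  [1] u=0 | in 4 | out ⊤ | prev 4 | push {}
  [2] u=1 | in 0 | out 5 | prev ⊥ | push {}
  [3] u=2 | in ⊤ | out ⊤ | prev 0 | push {1}
  [4] u=3 | in ⊥ | out 4 | ==
  [5] u=1 | in ⊤ | out ⊤ | prev 5 | push {}

Converged values:
  [0] ⊤
  [1] ⊤
  [2] ⊤
  [3] 4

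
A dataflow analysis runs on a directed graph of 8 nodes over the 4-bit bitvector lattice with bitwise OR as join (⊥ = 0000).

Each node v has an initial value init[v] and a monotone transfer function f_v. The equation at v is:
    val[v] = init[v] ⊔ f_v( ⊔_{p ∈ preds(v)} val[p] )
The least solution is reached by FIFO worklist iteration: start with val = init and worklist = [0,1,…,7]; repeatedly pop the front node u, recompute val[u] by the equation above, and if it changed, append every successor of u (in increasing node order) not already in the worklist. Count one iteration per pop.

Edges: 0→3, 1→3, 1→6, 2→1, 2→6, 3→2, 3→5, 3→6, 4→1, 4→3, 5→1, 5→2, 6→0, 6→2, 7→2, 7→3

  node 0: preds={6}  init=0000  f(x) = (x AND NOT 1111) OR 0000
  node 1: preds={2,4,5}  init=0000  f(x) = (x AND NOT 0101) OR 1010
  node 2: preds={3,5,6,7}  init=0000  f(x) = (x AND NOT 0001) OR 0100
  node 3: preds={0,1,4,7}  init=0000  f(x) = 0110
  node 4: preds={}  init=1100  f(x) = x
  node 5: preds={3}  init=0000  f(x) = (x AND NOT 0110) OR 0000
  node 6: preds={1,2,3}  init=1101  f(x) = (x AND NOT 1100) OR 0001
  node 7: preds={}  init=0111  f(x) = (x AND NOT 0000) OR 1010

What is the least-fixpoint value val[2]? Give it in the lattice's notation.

Worklist (12 pops):
  #1 pop 0: in=1101 → 0000 (no change)
  #2 pop 1: in=1100 → 1010 (was 0000); enqueue []
  #3 pop 2: in=1111 → 1110 (was 0000); enqueue [1]
  #4 pop 3: in=1111 → 0110 (was 0000); enqueue [2]
  #5 pop 4: in=0000 → 1100 (no change)
  #6 pop 5: in=0110 → 0000 (no change)
  #7 pop 6: in=1110 → 1111 (was 1101); enqueue [0]
  #8 pop 7: in=0000 → 1111 (was 0111); enqueue [3]
  #9 pop 1: in=1110 → 1010 (no change)
  #10 pop 2: in=1111 → 1110 (no change)
  #11 pop 0: in=1111 → 0000 (no change)
  #12 pop 3: in=1111 → 0110 (no change)

Fixpoint:
  val[0] = 0000
  val[1] = 1010
  val[2] = 1110
  val[3] = 0110
  val[4] = 1100
  val[5] = 0000
  val[6] = 1111
  val[7] = 1111

1110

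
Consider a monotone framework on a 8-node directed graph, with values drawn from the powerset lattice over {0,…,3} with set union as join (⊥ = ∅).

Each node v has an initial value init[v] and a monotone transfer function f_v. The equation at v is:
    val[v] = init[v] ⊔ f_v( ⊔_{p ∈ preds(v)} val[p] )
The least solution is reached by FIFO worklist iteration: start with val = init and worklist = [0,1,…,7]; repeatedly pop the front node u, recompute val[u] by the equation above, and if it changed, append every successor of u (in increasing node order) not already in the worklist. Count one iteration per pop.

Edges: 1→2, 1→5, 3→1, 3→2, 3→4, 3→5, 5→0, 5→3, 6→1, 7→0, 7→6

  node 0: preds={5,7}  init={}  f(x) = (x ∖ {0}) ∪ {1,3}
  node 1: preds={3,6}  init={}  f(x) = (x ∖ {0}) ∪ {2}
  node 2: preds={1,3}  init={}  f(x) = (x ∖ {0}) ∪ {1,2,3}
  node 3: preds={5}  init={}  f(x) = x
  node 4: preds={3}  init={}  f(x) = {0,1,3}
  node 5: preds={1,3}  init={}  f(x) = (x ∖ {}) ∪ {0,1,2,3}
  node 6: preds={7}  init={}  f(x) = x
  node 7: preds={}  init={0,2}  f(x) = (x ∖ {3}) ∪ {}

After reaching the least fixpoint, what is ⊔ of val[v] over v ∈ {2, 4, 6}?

{0,1,2,3}

Trace (14 dequeues):
  [1] u=0 | in {0,2} | out {1,2,3} | prev {} | push {}
  [2] u=1 | in {} | out {2} | prev {} | push {}
  [3] u=2 | in {2} | out {1,2,3} | prev {} | push {}
  [4] u=3 | in {} | out {} | ==
  [5] u=4 | in {} | out {0,1,3} | prev {} | push {}
  [6] u=5 | in {2} | out {0,1,2,3} | prev {} | push {0,3}
  [7] u=6 | in {0,2} | out {0,2} | prev {} | push {1}
  [8] u=7 | in {} | out {0,2} | ==
  [9] u=0 | in {0,1,2,3} | out {1,2,3} | ==
  [10] u=3 | in {0,1,2,3} | out {0,1,2,3} | prev {} | push {2,4,5}
  [11] u=1 | in {0,1,2,3} | out {1,2,3} | prev {2} | push {}
  [12] u=2 | in {0,1,2,3} | out {1,2,3} | ==
  [13] u=4 | in {0,1,2,3} | out {0,1,3} | ==
  [14] u=5 | in {0,1,2,3} | out {0,1,2,3} | ==

Converged values:
  [0] {1,2,3}
  [1] {1,2,3}
  [2] {1,2,3}
  [3] {0,1,2,3}
  [4] {0,1,3}
  [5] {0,1,2,3}
  [6] {0,2}
  [7] {0,2}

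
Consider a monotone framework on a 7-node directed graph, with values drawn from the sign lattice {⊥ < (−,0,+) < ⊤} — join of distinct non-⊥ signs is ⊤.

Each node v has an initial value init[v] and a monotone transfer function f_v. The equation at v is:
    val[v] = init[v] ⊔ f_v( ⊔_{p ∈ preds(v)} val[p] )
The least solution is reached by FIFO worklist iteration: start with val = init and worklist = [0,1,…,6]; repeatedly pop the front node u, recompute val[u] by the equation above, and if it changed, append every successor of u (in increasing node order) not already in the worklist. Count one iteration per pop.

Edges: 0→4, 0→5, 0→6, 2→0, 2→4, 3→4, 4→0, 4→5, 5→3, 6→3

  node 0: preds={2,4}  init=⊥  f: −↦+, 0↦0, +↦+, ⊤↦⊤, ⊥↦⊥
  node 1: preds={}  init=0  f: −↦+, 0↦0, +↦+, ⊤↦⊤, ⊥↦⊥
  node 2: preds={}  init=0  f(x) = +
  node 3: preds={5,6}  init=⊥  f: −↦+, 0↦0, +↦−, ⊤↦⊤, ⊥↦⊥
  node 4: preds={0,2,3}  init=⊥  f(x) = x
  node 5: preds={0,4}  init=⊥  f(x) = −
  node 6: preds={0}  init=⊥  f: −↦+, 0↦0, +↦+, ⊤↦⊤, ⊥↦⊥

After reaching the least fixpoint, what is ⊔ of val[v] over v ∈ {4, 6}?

⊤

Worklist (13 pops):
  #1 pop 0: in=0 → 0 (was ⊥); enqueue []
  #2 pop 1: in=⊥ → 0 (no change)
  #3 pop 2: in=⊥ → ⊤ (was 0); enqueue [0]
  #4 pop 3: in=⊥ → ⊥ (no change)
  #5 pop 4: in=⊤ → ⊤ (was ⊥); enqueue []
  #6 pop 5: in=⊤ → − (was ⊥); enqueue [3]
  #7 pop 6: in=0 → 0 (was ⊥); enqueue []
  #8 pop 0: in=⊤ → ⊤ (was 0); enqueue [4,5,6]
  #9 pop 3: in=⊤ → ⊤ (was ⊥); enqueue []
  #10 pop 4: in=⊤ → ⊤ (no change)
  #11 pop 5: in=⊤ → − (no change)
  #12 pop 6: in=⊤ → ⊤ (was 0); enqueue [3]
  #13 pop 3: in=⊤ → ⊤ (no change)

Fixpoint:
  val[0] = ⊤
  val[1] = 0
  val[2] = ⊤
  val[3] = ⊤
  val[4] = ⊤
  val[5] = −
  val[6] = ⊤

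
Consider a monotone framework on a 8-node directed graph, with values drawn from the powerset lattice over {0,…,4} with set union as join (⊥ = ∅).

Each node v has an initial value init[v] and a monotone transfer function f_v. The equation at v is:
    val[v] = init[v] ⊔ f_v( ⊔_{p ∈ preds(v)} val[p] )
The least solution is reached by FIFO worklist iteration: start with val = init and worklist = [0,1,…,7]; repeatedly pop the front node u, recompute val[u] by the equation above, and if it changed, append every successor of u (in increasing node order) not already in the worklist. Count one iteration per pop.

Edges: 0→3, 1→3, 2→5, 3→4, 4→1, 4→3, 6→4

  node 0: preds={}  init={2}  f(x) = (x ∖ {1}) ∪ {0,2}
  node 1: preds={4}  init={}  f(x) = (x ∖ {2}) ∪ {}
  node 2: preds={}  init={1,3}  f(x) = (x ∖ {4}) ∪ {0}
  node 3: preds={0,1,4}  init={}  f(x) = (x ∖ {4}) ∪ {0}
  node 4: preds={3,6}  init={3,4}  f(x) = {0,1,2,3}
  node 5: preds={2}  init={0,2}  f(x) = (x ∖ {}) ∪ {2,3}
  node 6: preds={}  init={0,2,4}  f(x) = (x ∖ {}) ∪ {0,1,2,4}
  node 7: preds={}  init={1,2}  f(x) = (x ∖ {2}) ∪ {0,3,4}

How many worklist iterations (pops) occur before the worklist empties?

11

Trace (11 dequeues):
  [1] u=0 | in {} | out {0,2} | prev {2} | push {}
  [2] u=1 | in {3,4} | out {3,4} | prev {} | push {}
  [3] u=2 | in {} | out {0,1,3} | prev {1,3} | push {}
  [4] u=3 | in {0,2,3,4} | out {0,2,3} | prev {} | push {}
  [5] u=4 | in {0,2,3,4} | out {0,1,2,3,4} | prev {3,4} | push {1,3}
  [6] u=5 | in {0,1,3} | out {0,1,2,3} | prev {0,2} | push {}
  [7] u=6 | in {} | out {0,1,2,4} | prev {0,2,4} | push {4}
  [8] u=7 | in {} | out {0,1,2,3,4} | prev {1,2} | push {}
  [9] u=1 | in {0,1,2,3,4} | out {0,1,3,4} | prev {3,4} | push {}
  [10] u=3 | in {0,1,2,3,4} | out {0,1,2,3} | prev {0,2,3} | push {}
  [11] u=4 | in {0,1,2,3,4} | out {0,1,2,3,4} | ==

Converged values:
  [0] {0,2}
  [1] {0,1,3,4}
  [2] {0,1,3}
  [3] {0,1,2,3}
  [4] {0,1,2,3,4}
  [5] {0,1,2,3}
  [6] {0,1,2,4}
  [7] {0,1,2,3,4}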